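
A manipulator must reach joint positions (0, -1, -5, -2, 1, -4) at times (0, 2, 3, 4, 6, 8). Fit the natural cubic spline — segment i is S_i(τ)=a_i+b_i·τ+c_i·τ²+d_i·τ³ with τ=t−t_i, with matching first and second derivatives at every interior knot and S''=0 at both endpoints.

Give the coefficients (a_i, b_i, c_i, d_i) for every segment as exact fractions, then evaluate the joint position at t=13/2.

  seg 0: a=0 b=659/482 c=0 d=-225/482
  seg 1: a=-1 b=-2041/482 c=-675/241 d=1463/482
  seg 2: a=-5 b=-176/241 c=3039/482 d=-1241/482
  seg 3: a=-2 b=2003/482 c=-342/241 d=11/241
  seg 4: a=1 b=-469/482 c=-276/241 d=46/241
S(13/2) = 121/482

Δ: Δ0=-1/2, Δ1=-4, Δ2=3, Δ3=3/2, Δ4=-5/2
row 1: diag=6, rhs=-21; c'=1/6, d'=-7/2
row 2: denom=4−1·1/6=23/6; d'=(42−1·-7/2)/(23/6)=273/23
row 3: denom=6−1·6/23=132/23; d'=(-9−1·273/23)/(132/23)=-40/11
row 4: denom=8−2·23/66=241/33; d'=(-24−2·-40/11)/(241/33)=-552/241
back: M4=-552/241
back: M3=-40/11−23/66·-552/241=-684/241
back: M2=273/23−6/23·-684/241=3039/241
back: M1=-7/2−1/6·3039/241=-1350/241
M: M0=0, M1=-1350/241, M2=3039/241, M3=-684/241, M4=-552/241, M5=0
seg 0: a=0, c=M0/2=0, d=(M1−M0)/(6·2)=-225/482, b=Δ0−h0·(2M0+M1)/6=659/482
seg 1: a=-1, c=M1/2=-675/241, d=(M2−M1)/(6·1)=1463/482, b=Δ1−h1·(2M1+M2)/6=-2041/482
seg 2: a=-5, c=M2/2=3039/482, d=(M3−M2)/(6·1)=-1241/482, b=Δ2−h2·(2M2+M3)/6=-176/241
seg 3: a=-2, c=M3/2=-342/241, d=(M4−M3)/(6·2)=11/241, b=Δ3−h3·(2M3+M4)/6=2003/482
seg 4: a=1, c=M4/2=-276/241, d=(M5−M4)/(6·2)=46/241, b=Δ4−h4·(2M4+M5)/6=-469/482
t_q=13/2 → seg 4, τ=1/2; S=1+-469/482·τ+-276/241·τ²+46/241·τ³=121/482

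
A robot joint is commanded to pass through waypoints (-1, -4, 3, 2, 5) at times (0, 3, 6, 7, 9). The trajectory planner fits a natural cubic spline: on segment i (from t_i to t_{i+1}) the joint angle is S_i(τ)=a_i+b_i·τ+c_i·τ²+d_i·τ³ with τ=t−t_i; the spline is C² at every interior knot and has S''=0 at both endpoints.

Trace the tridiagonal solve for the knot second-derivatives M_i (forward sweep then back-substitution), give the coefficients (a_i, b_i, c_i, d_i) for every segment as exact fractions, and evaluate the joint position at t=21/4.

  seg 0: a=-1 b=-473/204 c=0 d=269/1836
  seg 1: a=-4 b=167/102 c=269/204 d=-665/1836
  seg 2: a=3 b=-47/204 c=-33/17 d=239/204
  seg 3: a=2 b=-61/102 c=107/68 d=-107/408
S(21/4) = 9721/4352

Δ: Δ0=-1, Δ1=7/3, Δ2=-1, Δ3=3/2
row 1: diag=12, rhs=20; c'=1/4, d'=5/3
row 2: denom=8−3·1/4=29/4; d'=(-20−3·5/3)/(29/4)=-100/29
row 3: denom=6−1·4/29=170/29; d'=(15−1·-100/29)/(170/29)=107/34
back: M3=107/34
back: M2=-100/29−4/29·107/34=-66/17
back: M1=5/3−1/4·-66/17=269/102
M: M0=0, M1=269/102, M2=-66/17, M3=107/34, M4=0
seg 0: a=-1, c=M0/2=0, d=(M1−M0)/(6·3)=269/1836, b=Δ0−h0·(2M0+M1)/6=-473/204
seg 1: a=-4, c=M1/2=269/204, d=(M2−M1)/(6·3)=-665/1836, b=Δ1−h1·(2M1+M2)/6=167/102
seg 2: a=3, c=M2/2=-33/17, d=(M3−M2)/(6·1)=239/204, b=Δ2−h2·(2M2+M3)/6=-47/204
seg 3: a=2, c=M3/2=107/68, d=(M4−M3)/(6·2)=-107/408, b=Δ3−h3·(2M3+M4)/6=-61/102
t_q=21/4 → seg 1, τ=9/4; S=-4+167/102·τ+269/204·τ²+-665/1836·τ³=9721/4352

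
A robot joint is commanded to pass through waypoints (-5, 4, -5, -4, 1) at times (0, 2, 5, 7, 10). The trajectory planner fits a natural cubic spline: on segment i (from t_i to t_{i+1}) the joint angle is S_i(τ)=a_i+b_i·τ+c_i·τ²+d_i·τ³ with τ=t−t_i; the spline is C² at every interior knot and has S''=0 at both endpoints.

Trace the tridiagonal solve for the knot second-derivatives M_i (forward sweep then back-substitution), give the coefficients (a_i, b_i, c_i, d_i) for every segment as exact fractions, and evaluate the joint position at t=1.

  seg 0: a=-5 b=5551/870 c=0 d=-409/870
  seg 1: a=4 b=643/870 c=-409/145 d=4109/7830
  seg 2: a=-5 b=-877/435 c=331/174 d=-1121/3480
  seg 3: a=-4 b=501/290 c=-53/1740 d=53/15660
S(1) = 132/145

Δ: Δ0=9/2, Δ1=-3, Δ2=1/2, Δ3=5/3
row 1: diag=10, rhs=-45; c'=3/10, d'=-9/2
row 2: denom=10−3·3/10=91/10; d'=(21−3·-9/2)/(91/10)=345/91
row 3: denom=10−2·20/91=870/91; d'=(7−2·345/91)/(870/91)=-53/870
back: M3=-53/870
back: M2=345/91−20/91·-53/870=331/87
back: M1=-9/2−3/10·331/87=-818/145
M: M0=0, M1=-818/145, M2=331/87, M3=-53/870, M4=0
seg 0: a=-5, c=M0/2=0, d=(M1−M0)/(6·2)=-409/870, b=Δ0−h0·(2M0+M1)/6=5551/870
seg 1: a=4, c=M1/2=-409/145, d=(M2−M1)/(6·3)=4109/7830, b=Δ1−h1·(2M1+M2)/6=643/870
seg 2: a=-5, c=M2/2=331/174, d=(M3−M2)/(6·2)=-1121/3480, b=Δ2−h2·(2M2+M3)/6=-877/435
seg 3: a=-4, c=M3/2=-53/1740, d=(M4−M3)/(6·3)=53/15660, b=Δ3−h3·(2M3+M4)/6=501/290
t_q=1 → seg 0, τ=1; S=-5+5551/870·τ+0·τ²+-409/870·τ³=132/145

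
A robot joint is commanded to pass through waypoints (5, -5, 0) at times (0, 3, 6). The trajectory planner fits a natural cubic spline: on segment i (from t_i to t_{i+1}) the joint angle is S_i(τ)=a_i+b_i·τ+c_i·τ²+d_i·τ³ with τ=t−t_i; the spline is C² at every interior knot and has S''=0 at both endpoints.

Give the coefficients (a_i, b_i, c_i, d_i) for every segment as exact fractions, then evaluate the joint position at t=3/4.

  seg 0: a=5 b=-55/12 c=0 d=5/36
  seg 1: a=-5 b=-5/6 c=5/4 d=-5/36
S(3/4) = 415/256

Δ: Δ0=-10/3, Δ1=5/3
row 1: diag=12, rhs=30; c'=1/4, d'=5/2
back: M1=5/2
M: M0=0, M1=5/2, M2=0
seg 0: a=5, c=M0/2=0, d=(M1−M0)/(6·3)=5/36, b=Δ0−h0·(2M0+M1)/6=-55/12
seg 1: a=-5, c=M1/2=5/4, d=(M2−M1)/(6·3)=-5/36, b=Δ1−h1·(2M1+M2)/6=-5/6
t_q=3/4 → seg 0, τ=3/4; S=5+-55/12·τ+0·τ²+5/36·τ³=415/256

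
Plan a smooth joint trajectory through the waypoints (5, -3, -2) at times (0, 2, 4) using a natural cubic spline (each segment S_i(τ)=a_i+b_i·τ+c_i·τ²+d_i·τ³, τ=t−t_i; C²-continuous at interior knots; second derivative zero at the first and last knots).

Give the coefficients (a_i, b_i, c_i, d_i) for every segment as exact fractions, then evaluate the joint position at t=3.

Δ: Δ0=-4, Δ1=1/2
row 1: diag=8, rhs=27; c'=1/4, d'=27/8
back: M1=27/8
M: M0=0, M1=27/8, M2=0
seg 0: a=5, c=M0/2=0, d=(M1−M0)/(6·2)=9/32, b=Δ0−h0·(2M0+M1)/6=-41/8
seg 1: a=-3, c=M1/2=27/16, d=(M2−M1)/(6·2)=-9/32, b=Δ1−h1·(2M1+M2)/6=-7/4
t_q=3 → seg 1, τ=1; S=-3+-7/4·τ+27/16·τ²+-9/32·τ³=-107/32

  seg 0: a=5 b=-41/8 c=0 d=9/32
  seg 1: a=-3 b=-7/4 c=27/16 d=-9/32
S(3) = -107/32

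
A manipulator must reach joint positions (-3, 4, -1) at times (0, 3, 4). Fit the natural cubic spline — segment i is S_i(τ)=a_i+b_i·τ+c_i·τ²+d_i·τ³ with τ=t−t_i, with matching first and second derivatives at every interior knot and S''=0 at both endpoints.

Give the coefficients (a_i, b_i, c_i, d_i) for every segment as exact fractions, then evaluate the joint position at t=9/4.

  seg 0: a=-3 b=61/12 c=0 d=-11/36
  seg 1: a=4 b=-19/6 c=-11/4 d=11/12
S(9/4) = 1269/256

Δ: Δ0=7/3, Δ1=-5
row 1: diag=8, rhs=-44; c'=1/8, d'=-11/2
back: M1=-11/2
M: M0=0, M1=-11/2, M2=0
seg 0: a=-3, c=M0/2=0, d=(M1−M0)/(6·3)=-11/36, b=Δ0−h0·(2M0+M1)/6=61/12
seg 1: a=4, c=M1/2=-11/4, d=(M2−M1)/(6·1)=11/12, b=Δ1−h1·(2M1+M2)/6=-19/6
t_q=9/4 → seg 0, τ=9/4; S=-3+61/12·τ+0·τ²+-11/36·τ³=1269/256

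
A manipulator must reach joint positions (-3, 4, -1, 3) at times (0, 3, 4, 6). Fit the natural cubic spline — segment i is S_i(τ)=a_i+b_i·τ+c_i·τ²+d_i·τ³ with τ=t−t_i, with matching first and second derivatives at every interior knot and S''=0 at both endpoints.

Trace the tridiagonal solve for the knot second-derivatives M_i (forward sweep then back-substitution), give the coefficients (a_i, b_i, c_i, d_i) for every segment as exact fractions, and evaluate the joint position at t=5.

  seg 0: a=-3 b=788/141 c=0 d=-17/47
  seg 1: a=4 b=-589/141 c=-153/47 d=343/141
  seg 2: a=-1 b=-478/141 c=190/47 d=-95/141
S(5) = -48/47

Δ: Δ0=7/3, Δ1=-5, Δ2=2
row 1: diag=8, rhs=-44; c'=1/8, d'=-11/2
row 2: denom=6−1·1/8=47/8; d'=(42−1·-11/2)/(47/8)=380/47
back: M2=380/47
back: M1=-11/2−1/8·380/47=-306/47
M: M0=0, M1=-306/47, M2=380/47, M3=0
seg 0: a=-3, c=M0/2=0, d=(M1−M0)/(6·3)=-17/47, b=Δ0−h0·(2M0+M1)/6=788/141
seg 1: a=4, c=M1/2=-153/47, d=(M2−M1)/(6·1)=343/141, b=Δ1−h1·(2M1+M2)/6=-589/141
seg 2: a=-1, c=M2/2=190/47, d=(M3−M2)/(6·2)=-95/141, b=Δ2−h2·(2M2+M3)/6=-478/141
t_q=5 → seg 2, τ=1; S=-1+-478/141·τ+190/47·τ²+-95/141·τ³=-48/47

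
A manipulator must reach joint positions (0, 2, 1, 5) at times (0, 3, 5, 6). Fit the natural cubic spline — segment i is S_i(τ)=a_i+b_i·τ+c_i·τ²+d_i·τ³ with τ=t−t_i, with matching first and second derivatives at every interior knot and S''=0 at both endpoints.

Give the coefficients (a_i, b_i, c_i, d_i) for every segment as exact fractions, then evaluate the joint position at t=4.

Δ: Δ0=2/3, Δ1=-1/2, Δ2=4
row 1: diag=10, rhs=-7; c'=1/5, d'=-7/10
row 2: denom=6−2·1/5=28/5; d'=(27−2·-7/10)/(28/5)=71/14
back: M2=71/14
back: M1=-7/10−1/5·71/14=-12/7
M: M0=0, M1=-12/7, M2=71/14, M3=0
seg 0: a=0, c=M0/2=0, d=(M1−M0)/(6·3)=-2/21, b=Δ0−h0·(2M0+M1)/6=32/21
seg 1: a=2, c=M1/2=-6/7, d=(M2−M1)/(6·2)=95/168, b=Δ1−h1·(2M1+M2)/6=-22/21
seg 2: a=1, c=M2/2=71/28, d=(M3−M2)/(6·1)=-71/84, b=Δ2−h2·(2M2+M3)/6=97/42
t_q=4 → seg 1, τ=1; S=2+-22/21·τ+-6/7·τ²+95/168·τ³=37/56

  seg 0: a=0 b=32/21 c=0 d=-2/21
  seg 1: a=2 b=-22/21 c=-6/7 d=95/168
  seg 2: a=1 b=97/42 c=71/28 d=-71/84
S(4) = 37/56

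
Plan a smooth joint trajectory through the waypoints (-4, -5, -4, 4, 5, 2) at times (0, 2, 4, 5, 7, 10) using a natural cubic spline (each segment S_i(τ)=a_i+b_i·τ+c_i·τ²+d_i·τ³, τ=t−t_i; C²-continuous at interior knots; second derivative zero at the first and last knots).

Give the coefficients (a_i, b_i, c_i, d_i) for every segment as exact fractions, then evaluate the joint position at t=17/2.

Δ: Δ0=-1/2, Δ1=1/2, Δ2=8, Δ3=1/2, Δ4=-1
row 1: diag=8, rhs=6; c'=1/4, d'=3/4
row 2: denom=6−2·1/4=11/2; d'=(45−2·3/4)/(11/2)=87/11
row 3: denom=6−1·2/11=64/11; d'=(-45−1·87/11)/(64/11)=-291/32
row 4: denom=10−2·11/32=149/16; d'=(-9−2·-291/32)/(149/16)=147/149
back: M4=147/149
back: M3=-291/32−11/32·147/149=-2811/298
back: M2=87/11−2/11·-2811/298=1434/149
back: M1=3/4−1/4·1434/149=-987/596
M: M0=0, M1=-987/596, M2=1434/149, M3=-2811/298, M4=147/149, M5=0
seg 0: a=-4, c=M0/2=0, d=(M1−M0)/(6·2)=-329/2384, b=Δ0−h0·(2M0+M1)/6=31/596
seg 1: a=-5, c=M1/2=-987/1192, d=(M2−M1)/(6·2)=2241/2384, b=Δ1−h1·(2M1+M2)/6=-239/149
seg 2: a=-4, c=M2/2=717/149, d=(M3−M2)/(6·1)=-1893/596, b=Δ2−h2·(2M2+M3)/6=3793/596
seg 3: a=4, c=M3/2=-2811/596, d=(M4−M3)/(6·2)=1035/1192, b=Δ3−h3·(2M3+M4)/6=1925/298
seg 4: a=5, c=M4/2=147/298, d=(M5−M4)/(6·3)=-49/894, b=Δ4−h4·(2M4+M5)/6=-296/149
t_q=17/2 → seg 4, τ=3/2; S=5+-296/149·τ+147/298·τ²+-49/894·τ³=7021/2384

  seg 0: a=-4 b=31/596 c=0 d=-329/2384
  seg 1: a=-5 b=-239/149 c=-987/1192 d=2241/2384
  seg 2: a=-4 b=3793/596 c=717/149 d=-1893/596
  seg 3: a=4 b=1925/298 c=-2811/596 d=1035/1192
  seg 4: a=5 b=-296/149 c=147/298 d=-49/894
S(17/2) = 7021/2384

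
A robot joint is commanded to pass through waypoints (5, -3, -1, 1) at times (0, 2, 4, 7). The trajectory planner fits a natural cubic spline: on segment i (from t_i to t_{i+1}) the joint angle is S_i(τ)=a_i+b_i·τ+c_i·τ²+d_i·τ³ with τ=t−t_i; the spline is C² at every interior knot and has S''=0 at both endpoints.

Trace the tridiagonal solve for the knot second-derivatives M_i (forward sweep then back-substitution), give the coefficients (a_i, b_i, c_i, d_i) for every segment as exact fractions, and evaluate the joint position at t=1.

Δ: Δ0=-4, Δ1=1, Δ2=2/3
row 1: diag=8, rhs=30; c'=1/4, d'=15/4
row 2: denom=10−2·1/4=19/2; d'=(-2−2·15/4)/(19/2)=-1
back: M2=-1
back: M1=15/4−1/4·-1=4
M: M0=0, M1=4, M2=-1, M3=0
seg 0: a=5, c=M0/2=0, d=(M1−M0)/(6·2)=1/3, b=Δ0−h0·(2M0+M1)/6=-16/3
seg 1: a=-3, c=M1/2=2, d=(M2−M1)/(6·2)=-5/12, b=Δ1−h1·(2M1+M2)/6=-4/3
seg 2: a=-1, c=M2/2=-1/2, d=(M3−M2)/(6·3)=1/18, b=Δ2−h2·(2M2+M3)/6=5/3
t_q=1 → seg 0, τ=1; S=5+-16/3·τ+0·τ²+1/3·τ³=0

  seg 0: a=5 b=-16/3 c=0 d=1/3
  seg 1: a=-3 b=-4/3 c=2 d=-5/12
  seg 2: a=-1 b=5/3 c=-1/2 d=1/18
S(1) = 0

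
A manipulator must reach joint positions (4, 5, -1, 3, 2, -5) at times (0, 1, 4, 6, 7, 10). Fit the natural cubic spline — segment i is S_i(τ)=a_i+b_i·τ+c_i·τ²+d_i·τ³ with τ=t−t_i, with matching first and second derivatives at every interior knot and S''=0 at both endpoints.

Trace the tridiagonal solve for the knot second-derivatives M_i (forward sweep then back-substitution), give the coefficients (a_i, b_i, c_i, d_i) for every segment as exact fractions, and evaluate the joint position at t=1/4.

Δ: Δ0=1, Δ1=-2, Δ2=2, Δ3=-1, Δ4=-7/3
row 1: diag=8, rhs=-18; c'=3/8, d'=-9/4
row 2: denom=10−3·3/8=71/8; d'=(24−3·-9/4)/(71/8)=246/71
row 3: denom=6−2·16/71=394/71; d'=(-18−2·246/71)/(394/71)=-885/197
row 4: denom=8−1·71/394=3081/394; d'=(-8−1·-885/197)/(3081/394)=-1382/3081
back: M4=-1382/3081
back: M3=-885/197−71/394·-1382/3081=-13592/3081
back: M2=246/71−16/71·-13592/3081=13738/3081
back: M1=-9/4−3/8·13738/3081=-4028/1027
M: M0=0, M1=-4028/1027, M2=13738/3081, M3=-13592/3081, M4=-1382/3081, M5=0
seg 0: a=4, c=M0/2=0, d=(M1−M0)/(6·1)=-2014/3081, b=Δ0−h0·(2M0+M1)/6=5095/3081
seg 1: a=5, c=M1/2=-2014/1027, d=(M2−M1)/(6·3)=12911/27729, b=Δ1−h1·(2M1+M2)/6=-947/3081
seg 2: a=-1, c=M2/2=6869/3081, d=(M3−M2)/(6·2)=-4555/6162, b=Δ2−h2·(2M2+M3)/6=118/237
seg 3: a=3, c=M3/2=-6796/3081, d=(M4−M3)/(6·1)=2035/3081, b=Δ3−h3·(2M3+M4)/6=560/1027
seg 4: a=2, c=M4/2=-691/3081, d=(M5−M4)/(6·3)=691/27729, b=Δ4−h4·(2M4+M5)/6=-5807/3081
t_q=1/4 → seg 0, τ=1/4; S=4+5095/3081·τ+0·τ²+-2014/3081·τ³=144707/32864

  seg 0: a=4 b=5095/3081 c=0 d=-2014/3081
  seg 1: a=5 b=-947/3081 c=-2014/1027 d=12911/27729
  seg 2: a=-1 b=118/237 c=6869/3081 d=-4555/6162
  seg 3: a=3 b=560/1027 c=-6796/3081 d=2035/3081
  seg 4: a=2 b=-5807/3081 c=-691/3081 d=691/27729
S(1/4) = 144707/32864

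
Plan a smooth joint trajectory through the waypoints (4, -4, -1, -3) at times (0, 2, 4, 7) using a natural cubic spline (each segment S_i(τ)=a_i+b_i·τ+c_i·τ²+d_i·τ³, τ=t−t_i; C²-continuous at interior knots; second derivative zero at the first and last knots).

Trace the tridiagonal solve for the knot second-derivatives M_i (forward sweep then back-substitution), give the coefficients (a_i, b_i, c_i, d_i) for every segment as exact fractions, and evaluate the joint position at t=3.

Δ: Δ0=-4, Δ1=3/2, Δ2=-2/3
row 1: diag=8, rhs=33; c'=1/4, d'=33/8
row 2: denom=10−2·1/4=19/2; d'=(-13−2·33/8)/(19/2)=-85/38
back: M2=-85/38
back: M1=33/8−1/4·-85/38=89/19
M: M0=0, M1=89/19, M2=-85/38, M3=0
seg 0: a=4, c=M0/2=0, d=(M1−M0)/(6·2)=89/228, b=Δ0−h0·(2M0+M1)/6=-317/57
seg 1: a=-4, c=M1/2=89/38, d=(M2−M1)/(6·2)=-263/456, b=Δ1−h1·(2M1+M2)/6=-50/57
seg 2: a=-1, c=M2/2=-85/76, d=(M3−M2)/(6·3)=85/684, b=Δ2−h2·(2M2+M3)/6=179/114
t_q=3 → seg 1, τ=1; S=-4+-50/57·τ+89/38·τ²+-263/456·τ³=-473/152

  seg 0: a=4 b=-317/57 c=0 d=89/228
  seg 1: a=-4 b=-50/57 c=89/38 d=-263/456
  seg 2: a=-1 b=179/114 c=-85/76 d=85/684
S(3) = -473/152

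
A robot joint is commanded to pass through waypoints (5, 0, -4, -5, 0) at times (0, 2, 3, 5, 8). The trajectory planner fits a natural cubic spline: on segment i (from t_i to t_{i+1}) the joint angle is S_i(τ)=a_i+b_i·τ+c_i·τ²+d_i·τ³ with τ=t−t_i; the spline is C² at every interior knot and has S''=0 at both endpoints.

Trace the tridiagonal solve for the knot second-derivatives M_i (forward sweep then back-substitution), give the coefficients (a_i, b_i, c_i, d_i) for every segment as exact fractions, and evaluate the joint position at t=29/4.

  seg 0: a=5 b=-1757/978 c=0 d=-86/489
  seg 1: a=0 b=-3821/978 c=-172/163 d=941/978
  seg 2: a=-4 b=-1531/489 c=597/326 d=-1009/3912
  seg 3: a=-5 b=1075/978 c=185/652 d=-185/5868
S(29/4) = -60485/41728

Δ: Δ0=-5/2, Δ1=-4, Δ2=-1/2, Δ3=5/3
row 1: diag=6, rhs=-9; c'=1/6, d'=-3/2
row 2: denom=6−1·1/6=35/6; d'=(21−1·-3/2)/(35/6)=27/7
row 3: denom=10−2·12/35=326/35; d'=(13−2·27/7)/(326/35)=185/326
back: M3=185/326
back: M2=27/7−12/35·185/326=597/163
back: M1=-3/2−1/6·597/163=-344/163
M: M0=0, M1=-344/163, M2=597/163, M3=185/326, M4=0
seg 0: a=5, c=M0/2=0, d=(M1−M0)/(6·2)=-86/489, b=Δ0−h0·(2M0+M1)/6=-1757/978
seg 1: a=0, c=M1/2=-172/163, d=(M2−M1)/(6·1)=941/978, b=Δ1−h1·(2M1+M2)/6=-3821/978
seg 2: a=-4, c=M2/2=597/326, d=(M3−M2)/(6·2)=-1009/3912, b=Δ2−h2·(2M2+M3)/6=-1531/489
seg 3: a=-5, c=M3/2=185/652, d=(M4−M3)/(6·3)=-185/5868, b=Δ3−h3·(2M3+M4)/6=1075/978
t_q=29/4 → seg 3, τ=9/4; S=-5+1075/978·τ+185/652·τ²+-185/5868·τ³=-60485/41728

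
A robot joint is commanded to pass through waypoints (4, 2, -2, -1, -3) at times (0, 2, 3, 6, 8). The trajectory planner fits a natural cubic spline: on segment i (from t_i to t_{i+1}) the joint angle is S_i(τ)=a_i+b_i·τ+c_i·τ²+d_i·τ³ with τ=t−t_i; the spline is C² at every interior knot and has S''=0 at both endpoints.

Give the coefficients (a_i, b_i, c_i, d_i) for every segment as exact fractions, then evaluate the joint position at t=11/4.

Δ: Δ0=-1, Δ1=-4, Δ2=1/3, Δ3=-1
row 1: diag=6, rhs=-18; c'=1/6, d'=-3
row 2: denom=8−1·1/6=47/6; d'=(26−1·-3)/(47/6)=174/47
row 3: denom=10−3·18/47=416/47; d'=(-8−3·174/47)/(416/47)=-449/208
back: M3=-449/208
back: M2=174/47−18/47·-449/208=471/104
back: M1=-3−1/6·471/104=-781/208
M: M0=0, M1=-781/208, M2=471/104, M3=-449/208, M4=0
seg 0: a=4, c=M0/2=0, d=(M1−M0)/(6·2)=-781/2496, b=Δ0−h0·(2M0+M1)/6=157/624
seg 1: a=2, c=M1/2=-781/416, d=(M2−M1)/(6·1)=1723/1248, b=Δ1−h1·(2M1+M2)/6=-1093/312
seg 2: a=-2, c=M2/2=471/208, d=(M3−M2)/(6·3)=-107/288, b=Δ2−h2·(2M2+M3)/6=-3889/1248
seg 3: a=-1, c=M3/2=-449/416, d=(M4−M3)/(6·2)=449/2496, b=Δ3−h3·(2M3+M4)/6=137/312
t_q=11/4 → seg 1, τ=3/4; S=2+-1093/312·τ+-781/416·τ²+1723/1248·τ³=-29313/26624

  seg 0: a=4 b=157/624 c=0 d=-781/2496
  seg 1: a=2 b=-1093/312 c=-781/416 d=1723/1248
  seg 2: a=-2 b=-3889/1248 c=471/208 d=-107/288
  seg 3: a=-1 b=137/312 c=-449/416 d=449/2496
S(11/4) = -29313/26624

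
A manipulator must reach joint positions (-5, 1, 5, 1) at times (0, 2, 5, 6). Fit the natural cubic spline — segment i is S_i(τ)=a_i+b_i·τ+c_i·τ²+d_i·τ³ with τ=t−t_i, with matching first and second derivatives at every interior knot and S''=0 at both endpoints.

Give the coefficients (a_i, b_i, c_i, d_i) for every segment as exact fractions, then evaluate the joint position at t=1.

  seg 0: a=-5 b=623/213 c=0 d=4/213
  seg 1: a=1 b=671/213 c=8/71 d=-17/71
  seg 2: a=5 b=-562/213 c=-145/71 d=145/213
S(1) = -146/71

Δ: Δ0=3, Δ1=4/3, Δ2=-4
row 1: diag=10, rhs=-10; c'=3/10, d'=-1
row 2: denom=8−3·3/10=71/10; d'=(-32−3·-1)/(71/10)=-290/71
back: M2=-290/71
back: M1=-1−3/10·-290/71=16/71
M: M0=0, M1=16/71, M2=-290/71, M3=0
seg 0: a=-5, c=M0/2=0, d=(M1−M0)/(6·2)=4/213, b=Δ0−h0·(2M0+M1)/6=623/213
seg 1: a=1, c=M1/2=8/71, d=(M2−M1)/(6·3)=-17/71, b=Δ1−h1·(2M1+M2)/6=671/213
seg 2: a=5, c=M2/2=-145/71, d=(M3−M2)/(6·1)=145/213, b=Δ2−h2·(2M2+M3)/6=-562/213
t_q=1 → seg 0, τ=1; S=-5+623/213·τ+0·τ²+4/213·τ³=-146/71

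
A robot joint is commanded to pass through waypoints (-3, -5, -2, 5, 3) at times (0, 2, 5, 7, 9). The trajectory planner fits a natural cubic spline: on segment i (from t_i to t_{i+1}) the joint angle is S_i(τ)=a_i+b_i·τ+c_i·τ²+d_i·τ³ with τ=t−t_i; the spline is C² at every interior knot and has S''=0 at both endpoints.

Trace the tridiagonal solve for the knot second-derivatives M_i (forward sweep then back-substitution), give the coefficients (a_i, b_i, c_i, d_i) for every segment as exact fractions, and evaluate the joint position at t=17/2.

  seg 0: a=-3 b=-409/344 c=0 d=65/1376
  seg 1: a=-5 b=-107/172 c=195/688 d=59/688
  seg 2: a=-2 b=2335/688 c=363/344 d=-1379/2752
  seg 3: a=5 b=551/344 c=-2685/1376 d=895/2752
S(17/2) = 90481/22016

Δ: Δ0=-1, Δ1=1, Δ2=7/2, Δ3=-1
row 1: diag=10, rhs=12; c'=3/10, d'=6/5
row 2: denom=10−3·3/10=91/10; d'=(15−3·6/5)/(91/10)=114/91
row 3: denom=8−2·20/91=688/91; d'=(-27−2·114/91)/(688/91)=-2685/688
back: M3=-2685/688
back: M2=114/91−20/91·-2685/688=363/172
back: M1=6/5−3/10·363/172=195/344
M: M0=0, M1=195/344, M2=363/172, M3=-2685/688, M4=0
seg 0: a=-3, c=M0/2=0, d=(M1−M0)/(6·2)=65/1376, b=Δ0−h0·(2M0+M1)/6=-409/344
seg 1: a=-5, c=M1/2=195/688, d=(M2−M1)/(6·3)=59/688, b=Δ1−h1·(2M1+M2)/6=-107/172
seg 2: a=-2, c=M2/2=363/344, d=(M3−M2)/(6·2)=-1379/2752, b=Δ2−h2·(2M2+M3)/6=2335/688
seg 3: a=5, c=M3/2=-2685/1376, d=(M4−M3)/(6·2)=895/2752, b=Δ3−h3·(2M3+M4)/6=551/344
t_q=17/2 → seg 3, τ=3/2; S=5+551/344·τ+-2685/1376·τ²+895/2752·τ³=90481/22016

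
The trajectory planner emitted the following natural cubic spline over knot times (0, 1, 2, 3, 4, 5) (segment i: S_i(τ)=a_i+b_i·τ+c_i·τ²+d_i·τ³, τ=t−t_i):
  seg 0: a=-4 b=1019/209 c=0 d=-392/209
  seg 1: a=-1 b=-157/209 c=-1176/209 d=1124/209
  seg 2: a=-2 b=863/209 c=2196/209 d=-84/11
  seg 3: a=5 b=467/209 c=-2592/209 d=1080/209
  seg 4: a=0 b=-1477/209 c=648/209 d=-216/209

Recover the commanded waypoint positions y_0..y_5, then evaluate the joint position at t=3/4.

y_0=-4 y_1=-1 y_2=-2 y_3=5 y_4=0 y_5=-5
S(3/4) = -1897/1672

y_0 = S_0(0) = a_0 = -4
y_1 = S_1(0) = a_1 = -1
y_2 = S_2(0) = a_2 = -2
y_3 = S_3(0) = a_3 = 5
y_4 = S_4(0) = a_4 = 0
y_5 = S_4(1) = -5
t_q=3/4 is in segment 0 (τ=3/4); S_0(τ)=-1897/1672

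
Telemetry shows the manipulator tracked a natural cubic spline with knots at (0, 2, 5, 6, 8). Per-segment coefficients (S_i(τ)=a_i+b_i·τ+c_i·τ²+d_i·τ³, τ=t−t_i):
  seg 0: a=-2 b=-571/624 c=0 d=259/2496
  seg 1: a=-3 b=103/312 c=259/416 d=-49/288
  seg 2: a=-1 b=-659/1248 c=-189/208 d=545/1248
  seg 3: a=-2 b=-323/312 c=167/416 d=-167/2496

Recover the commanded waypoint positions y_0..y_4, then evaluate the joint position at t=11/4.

y_0 = S_0(0) = a_0 = -2
y_1 = S_1(0) = a_1 = -3
y_2 = S_2(0) = a_2 = -1
y_3 = S_3(0) = a_3 = -2
y_4 = S_3(2) = -3
t_q=11/4 is in segment 1 (τ=3/4); S_1(τ)=-65867/26624

y_0=-2 y_1=-3 y_2=-1 y_3=-2 y_4=-3
S(11/4) = -65867/26624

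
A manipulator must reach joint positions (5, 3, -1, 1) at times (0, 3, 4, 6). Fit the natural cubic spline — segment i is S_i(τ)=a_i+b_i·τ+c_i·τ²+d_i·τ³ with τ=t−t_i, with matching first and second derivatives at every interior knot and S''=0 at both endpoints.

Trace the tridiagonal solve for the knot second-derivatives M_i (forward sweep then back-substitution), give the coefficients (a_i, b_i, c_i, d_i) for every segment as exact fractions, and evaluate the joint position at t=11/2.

Δ: Δ0=-2/3, Δ1=-4, Δ2=1
row 1: diag=8, rhs=-20; c'=1/8, d'=-5/2
row 2: denom=6−1·1/8=47/8; d'=(30−1·-5/2)/(47/8)=260/47
back: M2=260/47
back: M1=-5/2−1/8·260/47=-150/47
M: M0=0, M1=-150/47, M2=260/47, M3=0
seg 0: a=5, c=M0/2=0, d=(M1−M0)/(6·3)=-25/141, b=Δ0−h0·(2M0+M1)/6=131/141
seg 1: a=3, c=M1/2=-75/47, d=(M2−M1)/(6·1)=205/141, b=Δ1−h1·(2M1+M2)/6=-544/141
seg 2: a=-1, c=M2/2=130/47, d=(M3−M2)/(6·2)=-65/141, b=Δ2−h2·(2M2+M3)/6=-379/141
t_q=11/2 → seg 2, τ=3/2; S=-1+-379/141·τ+130/47·τ²+-65/141·τ³=-137/376

  seg 0: a=5 b=131/141 c=0 d=-25/141
  seg 1: a=3 b=-544/141 c=-75/47 d=205/141
  seg 2: a=-1 b=-379/141 c=130/47 d=-65/141
S(11/2) = -137/376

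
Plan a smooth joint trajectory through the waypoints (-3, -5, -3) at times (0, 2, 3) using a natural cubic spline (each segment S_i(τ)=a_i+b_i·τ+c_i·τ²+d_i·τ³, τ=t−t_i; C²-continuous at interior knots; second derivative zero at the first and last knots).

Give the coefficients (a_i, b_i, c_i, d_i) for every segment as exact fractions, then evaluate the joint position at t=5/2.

  seg 0: a=-3 b=-2 c=0 d=1/4
  seg 1: a=-5 b=1 c=3/2 d=-1/2
S(5/2) = -67/16

Δ: Δ0=-1, Δ1=2
row 1: diag=6, rhs=18; c'=1/6, d'=3
back: M1=3
M: M0=0, M1=3, M2=0
seg 0: a=-3, c=M0/2=0, d=(M1−M0)/(6·2)=1/4, b=Δ0−h0·(2M0+M1)/6=-2
seg 1: a=-5, c=M1/2=3/2, d=(M2−M1)/(6·1)=-1/2, b=Δ1−h1·(2M1+M2)/6=1
t_q=5/2 → seg 1, τ=1/2; S=-5+1·τ+3/2·τ²+-1/2·τ³=-67/16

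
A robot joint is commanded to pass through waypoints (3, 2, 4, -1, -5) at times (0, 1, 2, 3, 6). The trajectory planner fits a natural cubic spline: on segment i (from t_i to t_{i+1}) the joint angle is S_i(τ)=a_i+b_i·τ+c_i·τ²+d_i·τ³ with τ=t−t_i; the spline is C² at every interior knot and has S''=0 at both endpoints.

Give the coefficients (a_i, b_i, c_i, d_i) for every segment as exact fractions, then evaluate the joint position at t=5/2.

  seg 0: a=3 b=-403/174 c=0 d=229/174
  seg 1: a=2 b=142/87 c=229/58 d=-623/174
  seg 2: a=4 b=-211/174 c=-197/29 d=523/174
  seg 3: a=-1 b=-503/87 c=129/58 d=-43/174
S(5/2) = 961/464

Δ: Δ0=-1, Δ1=2, Δ2=-5, Δ3=-4/3
row 1: diag=4, rhs=18; c'=1/4, d'=9/2
row 2: denom=4−1·1/4=15/4; d'=(-42−1·9/2)/(15/4)=-62/5
row 3: denom=8−1·4/15=116/15; d'=(22−1·-62/5)/(116/15)=129/29
back: M3=129/29
back: M2=-62/5−4/15·129/29=-394/29
back: M1=9/2−1/4·-394/29=229/29
M: M0=0, M1=229/29, M2=-394/29, M3=129/29, M4=0
seg 0: a=3, c=M0/2=0, d=(M1−M0)/(6·1)=229/174, b=Δ0−h0·(2M0+M1)/6=-403/174
seg 1: a=2, c=M1/2=229/58, d=(M2−M1)/(6·1)=-623/174, b=Δ1−h1·(2M1+M2)/6=142/87
seg 2: a=4, c=M2/2=-197/29, d=(M3−M2)/(6·1)=523/174, b=Δ2−h2·(2M2+M3)/6=-211/174
seg 3: a=-1, c=M3/2=129/58, d=(M4−M3)/(6·3)=-43/174, b=Δ3−h3·(2M3+M4)/6=-503/87
t_q=5/2 → seg 2, τ=1/2; S=4+-211/174·τ+-197/29·τ²+523/174·τ³=961/464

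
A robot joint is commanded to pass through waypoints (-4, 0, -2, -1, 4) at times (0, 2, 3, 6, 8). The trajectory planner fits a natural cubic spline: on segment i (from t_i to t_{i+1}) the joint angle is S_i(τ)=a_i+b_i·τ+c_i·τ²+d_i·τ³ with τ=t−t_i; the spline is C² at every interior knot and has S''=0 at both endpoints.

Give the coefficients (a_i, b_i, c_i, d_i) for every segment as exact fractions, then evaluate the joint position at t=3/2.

  seg 0: a=-4 b=4301/1248 c=0 d=-1805/4992
  seg 1: a=0 b=-557/624 c=-1805/832 d=2651/2496
  seg 2: a=-2 b=-5105/2496 c=423/416 d=-43/576
  seg 3: a=-1 b=1273/624 c=287/832 d=-287/4992
S(3/2) = -677/13312

Δ: Δ0=2, Δ1=-2, Δ2=1/3, Δ3=5/2
row 1: diag=6, rhs=-24; c'=1/6, d'=-4
row 2: denom=8−1·1/6=47/6; d'=(14−1·-4)/(47/6)=108/47
row 3: denom=10−3·18/47=416/47; d'=(13−3·108/47)/(416/47)=287/416
back: M3=287/416
back: M2=108/47−18/47·287/416=423/208
back: M1=-4−1/6·423/208=-1805/416
M: M0=0, M1=-1805/416, M2=423/208, M3=287/416, M4=0
seg 0: a=-4, c=M0/2=0, d=(M1−M0)/(6·2)=-1805/4992, b=Δ0−h0·(2M0+M1)/6=4301/1248
seg 1: a=0, c=M1/2=-1805/832, d=(M2−M1)/(6·1)=2651/2496, b=Δ1−h1·(2M1+M2)/6=-557/624
seg 2: a=-2, c=M2/2=423/416, d=(M3−M2)/(6·3)=-43/576, b=Δ2−h2·(2M2+M3)/6=-5105/2496
seg 3: a=-1, c=M3/2=287/832, d=(M4−M3)/(6·2)=-287/4992, b=Δ3−h3·(2M3+M4)/6=1273/624
t_q=3/2 → seg 0, τ=3/2; S=-4+4301/1248·τ+0·τ²+-1805/4992·τ³=-677/13312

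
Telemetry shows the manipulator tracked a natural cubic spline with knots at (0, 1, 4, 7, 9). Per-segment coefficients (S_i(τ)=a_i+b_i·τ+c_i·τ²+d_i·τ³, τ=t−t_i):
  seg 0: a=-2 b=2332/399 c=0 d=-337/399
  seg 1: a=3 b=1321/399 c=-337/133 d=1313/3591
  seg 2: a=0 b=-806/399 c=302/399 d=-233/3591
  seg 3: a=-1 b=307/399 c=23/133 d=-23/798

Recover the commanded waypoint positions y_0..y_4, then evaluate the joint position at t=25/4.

y_0=-2 y_1=3 y_2=0 y_3=-1 y_4=1
S(25/4) = -12363/8512

y_0 = S_0(0) = a_0 = -2
y_1 = S_1(0) = a_1 = 3
y_2 = S_2(0) = a_2 = 0
y_3 = S_3(0) = a_3 = -1
y_4 = S_3(2) = 1
t_q=25/4 is in segment 2 (τ=9/4); S_2(τ)=-12363/8512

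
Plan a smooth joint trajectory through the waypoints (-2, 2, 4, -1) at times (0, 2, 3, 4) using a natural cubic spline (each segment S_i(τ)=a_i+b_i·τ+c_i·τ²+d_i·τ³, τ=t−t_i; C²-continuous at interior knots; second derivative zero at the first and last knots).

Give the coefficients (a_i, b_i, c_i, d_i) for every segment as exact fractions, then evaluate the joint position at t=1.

Δ: Δ0=2, Δ1=2, Δ2=-5
row 1: diag=6, rhs=0; c'=1/6, d'=0
row 2: denom=4−1·1/6=23/6; d'=(-42−1·0)/(23/6)=-252/23
back: M2=-252/23
back: M1=0−1/6·-252/23=42/23
M: M0=0, M1=42/23, M2=-252/23, M3=0
seg 0: a=-2, c=M0/2=0, d=(M1−M0)/(6·2)=7/46, b=Δ0−h0·(2M0+M1)/6=32/23
seg 1: a=2, c=M1/2=21/23, d=(M2−M1)/(6·1)=-49/23, b=Δ1−h1·(2M1+M2)/6=74/23
seg 2: a=4, c=M2/2=-126/23, d=(M3−M2)/(6·1)=42/23, b=Δ2−h2·(2M2+M3)/6=-31/23
t_q=1 → seg 0, τ=1; S=-2+32/23·τ+0·τ²+7/46·τ³=-21/46

  seg 0: a=-2 b=32/23 c=0 d=7/46
  seg 1: a=2 b=74/23 c=21/23 d=-49/23
  seg 2: a=4 b=-31/23 c=-126/23 d=42/23
S(1) = -21/46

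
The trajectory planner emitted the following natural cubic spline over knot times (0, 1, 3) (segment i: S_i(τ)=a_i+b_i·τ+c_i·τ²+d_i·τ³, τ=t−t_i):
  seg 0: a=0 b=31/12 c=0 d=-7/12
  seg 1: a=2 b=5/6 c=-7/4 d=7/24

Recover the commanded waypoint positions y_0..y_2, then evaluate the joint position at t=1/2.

y_0 = S_0(0) = a_0 = 0
y_1 = S_1(0) = a_1 = 2
y_2 = S_1(2) = -1
t_q=1/2 is in segment 0 (τ=1/2); S_0(τ)=39/32

y_0=0 y_1=2 y_2=-1
S(1/2) = 39/32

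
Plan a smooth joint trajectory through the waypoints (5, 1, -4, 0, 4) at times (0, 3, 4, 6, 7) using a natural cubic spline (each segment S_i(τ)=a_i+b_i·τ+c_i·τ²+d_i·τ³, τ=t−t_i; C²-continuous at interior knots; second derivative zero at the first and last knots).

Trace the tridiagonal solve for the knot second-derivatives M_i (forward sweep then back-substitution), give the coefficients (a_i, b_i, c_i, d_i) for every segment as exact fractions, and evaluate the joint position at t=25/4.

  seg 0: a=5 b=199/375 c=0 d=-233/1125
  seg 1: a=1 b=-1898/375 c=-233/125 d=722/375
  seg 2: a=-4 b=-226/75 c=489/125 d=-527/750
  seg 3: a=0 b=1576/375 c=-38/125 d=38/375
S(25/4) = 4133/4000

Δ: Δ0=-4/3, Δ1=-5, Δ2=2, Δ3=4
row 1: diag=8, rhs=-22; c'=1/8, d'=-11/4
row 2: denom=6−1·1/8=47/8; d'=(42−1·-11/4)/(47/8)=358/47
row 3: denom=6−2·16/47=250/47; d'=(12−2·358/47)/(250/47)=-76/125
back: M3=-76/125
back: M2=358/47−16/47·-76/125=978/125
back: M1=-11/4−1/8·978/125=-466/125
M: M0=0, M1=-466/125, M2=978/125, M3=-76/125, M4=0
seg 0: a=5, c=M0/2=0, d=(M1−M0)/(6·3)=-233/1125, b=Δ0−h0·(2M0+M1)/6=199/375
seg 1: a=1, c=M1/2=-233/125, d=(M2−M1)/(6·1)=722/375, b=Δ1−h1·(2M1+M2)/6=-1898/375
seg 2: a=-4, c=M2/2=489/125, d=(M3−M2)/(6·2)=-527/750, b=Δ2−h2·(2M2+M3)/6=-226/75
seg 3: a=0, c=M3/2=-38/125, d=(M4−M3)/(6·1)=38/375, b=Δ3−h3·(2M3+M4)/6=1576/375
t_q=25/4 → seg 3, τ=1/4; S=0+1576/375·τ+-38/125·τ²+38/375·τ³=4133/4000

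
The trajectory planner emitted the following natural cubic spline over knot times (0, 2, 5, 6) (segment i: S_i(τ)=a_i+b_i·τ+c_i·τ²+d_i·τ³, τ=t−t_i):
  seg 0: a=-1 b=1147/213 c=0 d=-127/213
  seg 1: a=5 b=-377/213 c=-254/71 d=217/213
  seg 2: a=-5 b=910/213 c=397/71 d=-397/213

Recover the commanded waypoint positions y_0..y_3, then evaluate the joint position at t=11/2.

y_0=-1 y_1=5 y_2=-5 y_3=3
S(11/2) = -965/568

y_0 = S_0(0) = a_0 = -1
y_1 = S_1(0) = a_1 = 5
y_2 = S_2(0) = a_2 = -5
y_3 = S_2(1) = 3
t_q=11/2 is in segment 2 (τ=1/2); S_2(τ)=-965/568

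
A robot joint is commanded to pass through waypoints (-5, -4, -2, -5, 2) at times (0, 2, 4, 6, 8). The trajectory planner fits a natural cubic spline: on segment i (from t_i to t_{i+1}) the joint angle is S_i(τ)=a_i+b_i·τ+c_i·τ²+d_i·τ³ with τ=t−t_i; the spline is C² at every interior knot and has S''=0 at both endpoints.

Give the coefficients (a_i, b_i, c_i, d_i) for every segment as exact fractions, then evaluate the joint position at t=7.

Δ: Δ0=1/2, Δ1=1, Δ2=-3/2, Δ3=7/2
row 1: diag=8, rhs=3; c'=1/4, d'=3/8
row 2: denom=8−2·1/4=15/2; d'=(-15−2·3/8)/(15/2)=-21/10
row 3: denom=8−2·4/15=112/15; d'=(30−2·-21/10)/(112/15)=513/112
back: M3=513/112
back: M2=-21/10−4/15·513/112=-93/28
back: M1=3/8−1/4·-93/28=135/112
M: M0=0, M1=135/112, M2=-93/28, M3=513/112, M4=0
seg 0: a=-5, c=M0/2=0, d=(M1−M0)/(6·2)=45/448, b=Δ0−h0·(2M0+M1)/6=11/112
seg 1: a=-4, c=M1/2=135/224, d=(M2−M1)/(6·2)=-169/448, b=Δ1−h1·(2M1+M2)/6=73/56
seg 2: a=-2, c=M2/2=-93/56, d=(M3−M2)/(6·2)=295/448, b=Δ2−h2·(2M2+M3)/6=-13/16
seg 3: a=-5, c=M3/2=513/224, d=(M4−M3)/(6·2)=-171/448, b=Δ3−h3·(2M3+M4)/6=25/56
t_q=7 → seg 3, τ=1; S=-5+25/56·τ+513/224·τ²+-171/448·τ³=-1185/448

  seg 0: a=-5 b=11/112 c=0 d=45/448
  seg 1: a=-4 b=73/56 c=135/224 d=-169/448
  seg 2: a=-2 b=-13/16 c=-93/56 d=295/448
  seg 3: a=-5 b=25/56 c=513/224 d=-171/448
S(7) = -1185/448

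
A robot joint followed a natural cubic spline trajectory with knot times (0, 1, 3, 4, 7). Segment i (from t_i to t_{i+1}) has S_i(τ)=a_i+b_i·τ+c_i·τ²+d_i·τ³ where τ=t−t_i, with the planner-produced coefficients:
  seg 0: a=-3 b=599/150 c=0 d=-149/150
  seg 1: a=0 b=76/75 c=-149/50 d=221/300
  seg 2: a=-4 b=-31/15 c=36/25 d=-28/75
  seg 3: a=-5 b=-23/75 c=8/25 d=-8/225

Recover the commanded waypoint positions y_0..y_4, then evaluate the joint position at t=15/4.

y_0 = S_0(0) = a_0 = -3
y_1 = S_1(0) = a_1 = 0
y_2 = S_2(0) = a_2 = -4
y_3 = S_3(0) = a_3 = -5
y_4 = S_3(3) = -4
t_q=15/4 is in segment 2 (τ=3/4); S_2(τ)=-1959/400

y_0=-3 y_1=0 y_2=-4 y_3=-5 y_4=-4
S(15/4) = -1959/400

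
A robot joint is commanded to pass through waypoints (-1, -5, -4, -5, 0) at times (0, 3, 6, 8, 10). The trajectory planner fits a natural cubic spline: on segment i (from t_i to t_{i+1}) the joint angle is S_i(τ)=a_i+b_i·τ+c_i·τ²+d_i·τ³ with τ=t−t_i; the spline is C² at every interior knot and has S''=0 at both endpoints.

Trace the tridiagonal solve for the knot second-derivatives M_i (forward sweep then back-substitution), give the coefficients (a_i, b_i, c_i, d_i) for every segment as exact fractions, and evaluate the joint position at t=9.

  seg 0: a=-1 b=-269/140 c=0 d=247/3780
  seg 1: a=-5 b=-11/70 c=247/420 d=-107/756
  seg 2: a=-4 b=-9/20 c=-24/35 d=37/112
  seg 3: a=-5 b=27/35 c=363/280 d=-121/560
S(9) = -1763/560

Δ: Δ0=-4/3, Δ1=1/3, Δ2=-1/2, Δ3=5/2
row 1: diag=12, rhs=10; c'=1/4, d'=5/6
row 2: denom=10−3·1/4=37/4; d'=(-5−3·5/6)/(37/4)=-30/37
row 3: denom=8−2·8/37=280/37; d'=(18−2·-30/37)/(280/37)=363/140
back: M3=363/140
back: M2=-30/37−8/37·363/140=-48/35
back: M1=5/6−1/4·-48/35=247/210
M: M0=0, M1=247/210, M2=-48/35, M3=363/140, M4=0
seg 0: a=-1, c=M0/2=0, d=(M1−M0)/(6·3)=247/3780, b=Δ0−h0·(2M0+M1)/6=-269/140
seg 1: a=-5, c=M1/2=247/420, d=(M2−M1)/(6·3)=-107/756, b=Δ1−h1·(2M1+M2)/6=-11/70
seg 2: a=-4, c=M2/2=-24/35, d=(M3−M2)/(6·2)=37/112, b=Δ2−h2·(2M2+M3)/6=-9/20
seg 3: a=-5, c=M3/2=363/280, d=(M4−M3)/(6·2)=-121/560, b=Δ3−h3·(2M3+M4)/6=27/35
t_q=9 → seg 3, τ=1; S=-5+27/35·τ+363/280·τ²+-121/560·τ³=-1763/560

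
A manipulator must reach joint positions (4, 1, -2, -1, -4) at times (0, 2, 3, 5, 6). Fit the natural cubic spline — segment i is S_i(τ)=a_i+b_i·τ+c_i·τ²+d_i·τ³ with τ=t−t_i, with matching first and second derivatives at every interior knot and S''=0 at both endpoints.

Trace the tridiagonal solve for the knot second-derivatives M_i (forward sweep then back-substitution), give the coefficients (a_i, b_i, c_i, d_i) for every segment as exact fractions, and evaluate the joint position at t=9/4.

Δ: Δ0=-3/2, Δ1=-3, Δ2=1/2, Δ3=-3
row 1: diag=6, rhs=-9; c'=1/6, d'=-3/2
row 2: denom=6−1·1/6=35/6; d'=(21−1·-3/2)/(35/6)=27/7
row 3: denom=6−2·12/35=186/35; d'=(-21−2·27/7)/(186/35)=-335/62
back: M3=-335/62
back: M2=27/7−12/35·-335/62=177/31
back: M1=-3/2−1/6·177/31=-76/31
M: M0=0, M1=-76/31, M2=177/31, M3=-335/62, M4=0
seg 0: a=4, c=M0/2=0, d=(M1−M0)/(6·2)=-19/93, b=Δ0−h0·(2M0+M1)/6=-127/186
seg 1: a=1, c=M1/2=-38/31, d=(M2−M1)/(6·1)=253/186, b=Δ1−h1·(2M1+M2)/6=-583/186
seg 2: a=-2, c=M2/2=177/62, d=(M3−M2)/(6·2)=-689/744, b=Δ2−h2·(2M2+M3)/6=-140/93
seg 3: a=-1, c=M3/2=-335/124, d=(M4−M3)/(6·1)=335/372, b=Δ3−h3·(2M3+M4)/6=-223/186
t_q=9/4 → seg 1, τ=1/4; S=1+-583/186·τ+-38/31·τ²+253/186·τ³=639/3968

  seg 0: a=4 b=-127/186 c=0 d=-19/93
  seg 1: a=1 b=-583/186 c=-38/31 d=253/186
  seg 2: a=-2 b=-140/93 c=177/62 d=-689/744
  seg 3: a=-1 b=-223/186 c=-335/124 d=335/372
S(9/4) = 639/3968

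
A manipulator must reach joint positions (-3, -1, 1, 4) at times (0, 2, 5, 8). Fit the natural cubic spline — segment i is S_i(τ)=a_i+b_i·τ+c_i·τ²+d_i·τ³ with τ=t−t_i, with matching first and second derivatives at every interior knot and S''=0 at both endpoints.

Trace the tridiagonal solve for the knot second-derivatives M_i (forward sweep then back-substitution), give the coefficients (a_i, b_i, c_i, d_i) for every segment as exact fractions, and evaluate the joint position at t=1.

Δ: Δ0=1, Δ1=2/3, Δ2=1
row 1: diag=10, rhs=-2; c'=3/10, d'=-1/5
row 2: denom=12−3·3/10=111/10; d'=(2−3·-1/5)/(111/10)=26/111
back: M2=26/111
back: M1=-1/5−3/10·26/111=-10/37
M: M0=0, M1=-10/37, M2=26/111, M3=0
seg 0: a=-3, c=M0/2=0, d=(M1−M0)/(6·2)=-5/222, b=Δ0−h0·(2M0+M1)/6=121/111
seg 1: a=-1, c=M1/2=-5/37, d=(M2−M1)/(6·3)=28/999, b=Δ1−h1·(2M1+M2)/6=91/111
seg 2: a=1, c=M2/2=13/111, d=(M3−M2)/(6·3)=-13/999, b=Δ2−h2·(2M2+M3)/6=85/111
t_q=1 → seg 0, τ=1; S=-3+121/111·τ+0·τ²+-5/222·τ³=-143/74

  seg 0: a=-3 b=121/111 c=0 d=-5/222
  seg 1: a=-1 b=91/111 c=-5/37 d=28/999
  seg 2: a=1 b=85/111 c=13/111 d=-13/999
S(1) = -143/74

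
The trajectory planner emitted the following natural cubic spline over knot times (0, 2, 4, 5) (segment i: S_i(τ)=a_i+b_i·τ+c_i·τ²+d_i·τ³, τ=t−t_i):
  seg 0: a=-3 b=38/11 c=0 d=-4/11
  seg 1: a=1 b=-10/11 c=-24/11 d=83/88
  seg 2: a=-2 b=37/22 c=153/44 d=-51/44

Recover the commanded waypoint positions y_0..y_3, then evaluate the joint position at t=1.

y_0 = S_0(0) = a_0 = -3
y_1 = S_1(0) = a_1 = 1
y_2 = S_2(0) = a_2 = -2
y_3 = S_2(1) = 2
t_q=1 is in segment 0 (τ=1); S_0(τ)=1/11

y_0=-3 y_1=1 y_2=-2 y_3=2
S(1) = 1/11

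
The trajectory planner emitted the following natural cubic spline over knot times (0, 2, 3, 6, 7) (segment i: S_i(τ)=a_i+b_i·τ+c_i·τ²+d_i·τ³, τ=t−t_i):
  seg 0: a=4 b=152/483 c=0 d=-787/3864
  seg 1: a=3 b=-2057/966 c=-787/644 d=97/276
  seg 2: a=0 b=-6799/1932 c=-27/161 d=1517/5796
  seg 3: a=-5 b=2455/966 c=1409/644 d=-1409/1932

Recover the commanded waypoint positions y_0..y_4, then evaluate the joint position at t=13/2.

y_0=4 y_1=3 y_2=0 y_3=-5 y_4=-1
S(13/2) = -16865/5152

y_0 = S_0(0) = a_0 = 4
y_1 = S_1(0) = a_1 = 3
y_2 = S_2(0) = a_2 = 0
y_3 = S_3(0) = a_3 = -5
y_4 = S_3(1) = -1
t_q=13/2 is in segment 3 (τ=1/2); S_3(τ)=-16865/5152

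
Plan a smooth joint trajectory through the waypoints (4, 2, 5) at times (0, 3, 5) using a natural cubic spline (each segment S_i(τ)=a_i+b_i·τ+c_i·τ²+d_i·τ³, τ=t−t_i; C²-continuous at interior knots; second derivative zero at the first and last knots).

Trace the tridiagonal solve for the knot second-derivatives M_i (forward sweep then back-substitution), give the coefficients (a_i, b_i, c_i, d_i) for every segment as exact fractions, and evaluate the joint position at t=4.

Δ: Δ0=-2/3, Δ1=3/2
row 1: diag=10, rhs=13; c'=1/5, d'=13/10
back: M1=13/10
M: M0=0, M1=13/10, M2=0
seg 0: a=4, c=M0/2=0, d=(M1−M0)/(6·3)=13/180, b=Δ0−h0·(2M0+M1)/6=-79/60
seg 1: a=2, c=M1/2=13/20, d=(M2−M1)/(6·2)=-13/120, b=Δ1−h1·(2M1+M2)/6=19/30
t_q=4 → seg 1, τ=1; S=2+19/30·τ+13/20·τ²+-13/120·τ³=127/40

  seg 0: a=4 b=-79/60 c=0 d=13/180
  seg 1: a=2 b=19/30 c=13/20 d=-13/120
S(4) = 127/40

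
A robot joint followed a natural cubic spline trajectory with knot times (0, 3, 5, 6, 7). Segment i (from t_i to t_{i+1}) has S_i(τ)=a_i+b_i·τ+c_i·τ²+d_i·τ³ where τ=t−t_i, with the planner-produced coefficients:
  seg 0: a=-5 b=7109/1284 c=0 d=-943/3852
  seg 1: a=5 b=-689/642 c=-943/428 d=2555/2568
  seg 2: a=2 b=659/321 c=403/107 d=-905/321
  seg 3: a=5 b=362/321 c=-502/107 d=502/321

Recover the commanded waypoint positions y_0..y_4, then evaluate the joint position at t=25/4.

y_0=-5 y_1=5 y_2=2 y_3=5 y_4=3
S(25/4) = 17165/3424

y_0 = S_0(0) = a_0 = -5
y_1 = S_1(0) = a_1 = 5
y_2 = S_2(0) = a_2 = 2
y_3 = S_3(0) = a_3 = 5
y_4 = S_3(1) = 3
t_q=25/4 is in segment 3 (τ=1/4); S_3(τ)=17165/3424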